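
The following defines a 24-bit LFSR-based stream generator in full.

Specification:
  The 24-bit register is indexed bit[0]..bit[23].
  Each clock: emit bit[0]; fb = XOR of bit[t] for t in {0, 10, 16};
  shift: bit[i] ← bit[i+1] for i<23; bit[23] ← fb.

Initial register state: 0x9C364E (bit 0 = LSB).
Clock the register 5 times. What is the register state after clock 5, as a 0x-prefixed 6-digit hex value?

reg_0 = 0x9C364E
clock 1: out=0, reg = 0xCE1B27
clock 2: out=1, reg = 0xE70D93
clock 3: out=1, reg = 0xF386C9
clock 4: out=1, reg = 0xF9C364
clock 5: out=0, reg = 0xFCE1B2

0xFCE1B2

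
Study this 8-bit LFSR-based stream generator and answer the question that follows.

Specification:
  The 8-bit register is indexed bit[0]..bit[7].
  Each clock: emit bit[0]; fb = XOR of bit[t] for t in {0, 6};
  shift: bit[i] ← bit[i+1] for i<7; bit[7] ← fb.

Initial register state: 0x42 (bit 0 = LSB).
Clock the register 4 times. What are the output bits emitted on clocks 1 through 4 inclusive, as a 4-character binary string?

reg_0 = 0x42
clock 1: out=0, reg = 0xA1
clock 2: out=1, reg = 0xD0
clock 3: out=0, reg = 0xE8
clock 4: out=0, reg = 0xF4

0100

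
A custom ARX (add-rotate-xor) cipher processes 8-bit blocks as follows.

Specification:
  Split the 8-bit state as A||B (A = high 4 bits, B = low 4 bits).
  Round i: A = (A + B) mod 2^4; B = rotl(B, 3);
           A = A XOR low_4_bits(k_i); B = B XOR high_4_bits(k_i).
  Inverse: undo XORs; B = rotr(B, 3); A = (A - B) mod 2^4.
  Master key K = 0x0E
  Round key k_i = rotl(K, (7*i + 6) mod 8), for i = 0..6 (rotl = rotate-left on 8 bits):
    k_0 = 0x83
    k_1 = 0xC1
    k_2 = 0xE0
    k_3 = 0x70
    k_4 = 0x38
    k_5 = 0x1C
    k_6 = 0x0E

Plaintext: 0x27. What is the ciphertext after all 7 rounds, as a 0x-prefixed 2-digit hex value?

0xAE

s_0 = plaintext = 0x27
s_1 = Round(s_0, k_0) = 0xA3
s_2 = Round(s_1, k_1) = 0xC5
s_3 = Round(s_2, k_2) = 0x14
s_4 = Round(s_3, k_3) = 0x55
s_5 = Round(s_4, k_4) = 0x29
s_6 = Round(s_5, k_5) = 0x7D
s_7 = Round(s_6, k_6) = 0xAE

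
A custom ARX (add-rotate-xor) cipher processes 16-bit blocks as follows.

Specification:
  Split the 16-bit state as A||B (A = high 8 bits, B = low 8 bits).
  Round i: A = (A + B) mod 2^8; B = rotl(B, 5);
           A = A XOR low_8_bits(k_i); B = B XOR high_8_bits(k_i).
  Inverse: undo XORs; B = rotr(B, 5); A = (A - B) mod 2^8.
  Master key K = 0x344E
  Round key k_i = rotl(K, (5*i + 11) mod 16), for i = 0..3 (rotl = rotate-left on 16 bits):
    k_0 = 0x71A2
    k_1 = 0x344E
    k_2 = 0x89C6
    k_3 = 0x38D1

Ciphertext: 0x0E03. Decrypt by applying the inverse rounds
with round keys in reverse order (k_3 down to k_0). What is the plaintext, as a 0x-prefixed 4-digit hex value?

0xF326

s_0 = ciphertext = 0x0E03
s_1 = InvRound(s_0, k_3) = 0x06D9
s_2 = InvRound(s_1, k_2) = 0x3E82
s_3 = InvRound(s_2, k_1) = 0xBBB5
s_4 = InvRound(s_3, k_0) = 0xF326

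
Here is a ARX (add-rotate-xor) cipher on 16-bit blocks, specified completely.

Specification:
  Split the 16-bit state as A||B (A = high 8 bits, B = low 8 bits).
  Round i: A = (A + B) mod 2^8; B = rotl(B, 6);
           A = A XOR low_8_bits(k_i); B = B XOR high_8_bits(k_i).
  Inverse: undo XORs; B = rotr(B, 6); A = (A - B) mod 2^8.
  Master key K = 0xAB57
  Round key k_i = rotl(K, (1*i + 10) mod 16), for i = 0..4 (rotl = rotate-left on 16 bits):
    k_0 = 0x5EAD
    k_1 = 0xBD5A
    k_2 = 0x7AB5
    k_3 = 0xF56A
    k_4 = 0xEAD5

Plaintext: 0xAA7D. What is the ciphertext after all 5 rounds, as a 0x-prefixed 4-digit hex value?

s_0 = plaintext = 0xAA7D
s_1 = Round(s_0, k_0) = 0x8A01
s_2 = Round(s_1, k_1) = 0xD1FD
s_3 = Round(s_2, k_2) = 0x7B05
s_4 = Round(s_3, k_3) = 0xEAB4
s_5 = Round(s_4, k_4) = 0x4BC7

0x4BC7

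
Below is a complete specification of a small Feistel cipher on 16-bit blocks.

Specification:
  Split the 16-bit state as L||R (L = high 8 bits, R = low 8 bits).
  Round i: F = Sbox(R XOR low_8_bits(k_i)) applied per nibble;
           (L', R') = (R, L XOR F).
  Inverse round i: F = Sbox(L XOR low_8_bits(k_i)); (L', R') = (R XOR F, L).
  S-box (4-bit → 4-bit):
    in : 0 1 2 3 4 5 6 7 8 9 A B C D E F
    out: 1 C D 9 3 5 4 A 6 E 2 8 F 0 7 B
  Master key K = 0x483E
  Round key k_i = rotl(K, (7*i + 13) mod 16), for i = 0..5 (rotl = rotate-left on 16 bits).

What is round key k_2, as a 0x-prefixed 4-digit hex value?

K = 0x483E
k_0 = rotl(K, (7*0+13) mod 16) = rotl(K, 13) = 0xC907
k_1 = rotl(K, (7*1+13) mod 16) = rotl(K, 4) = 0x83E4
k_2 = rotl(K, (7*2+13) mod 16) = rotl(K, 11) = 0xF241

0xF241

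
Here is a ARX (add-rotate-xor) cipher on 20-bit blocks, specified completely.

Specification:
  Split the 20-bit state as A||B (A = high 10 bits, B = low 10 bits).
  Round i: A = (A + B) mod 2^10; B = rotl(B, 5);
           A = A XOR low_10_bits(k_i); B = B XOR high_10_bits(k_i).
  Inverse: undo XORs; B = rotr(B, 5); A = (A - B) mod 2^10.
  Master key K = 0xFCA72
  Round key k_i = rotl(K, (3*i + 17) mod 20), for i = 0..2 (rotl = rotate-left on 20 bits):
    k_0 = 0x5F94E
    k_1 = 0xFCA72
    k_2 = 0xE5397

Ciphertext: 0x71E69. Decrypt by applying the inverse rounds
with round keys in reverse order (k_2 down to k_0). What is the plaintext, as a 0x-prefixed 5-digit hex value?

0x3A796

s_0 = ciphertext = 0x71E69
s_1 = InvRound(s_0, k_2) = 0xA87AF
s_2 = InvRound(s_1, k_1) = 0x4C7A2
s_3 = InvRound(s_2, k_0) = 0x3A796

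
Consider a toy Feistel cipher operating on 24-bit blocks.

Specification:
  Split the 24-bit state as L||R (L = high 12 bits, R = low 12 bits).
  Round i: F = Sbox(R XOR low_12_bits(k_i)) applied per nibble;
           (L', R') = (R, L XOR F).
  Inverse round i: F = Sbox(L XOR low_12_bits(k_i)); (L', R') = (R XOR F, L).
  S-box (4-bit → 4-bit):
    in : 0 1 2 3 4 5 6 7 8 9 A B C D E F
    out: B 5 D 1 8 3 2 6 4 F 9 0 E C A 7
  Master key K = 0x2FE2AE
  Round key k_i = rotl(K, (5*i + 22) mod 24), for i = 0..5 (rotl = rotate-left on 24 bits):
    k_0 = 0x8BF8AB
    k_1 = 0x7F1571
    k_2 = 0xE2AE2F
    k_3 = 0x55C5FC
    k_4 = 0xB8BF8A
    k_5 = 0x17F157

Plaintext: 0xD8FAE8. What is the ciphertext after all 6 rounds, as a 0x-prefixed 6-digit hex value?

s_0 = plaintext = 0xD8FAE8
s_1 = Round(s_0, k_0) = 0xAE800E
s_2 = Round(s_1, k_1) = 0x00E98F
s_3 = Round(s_2, k_2) = 0x98F695
s_4 = Round(s_3, k_3) = 0x6958A0
s_5 = Round(s_4, k_4) = 0x8A004C
s_6 = Round(s_5, k_5) = 0x04CDF0

0x04CDF0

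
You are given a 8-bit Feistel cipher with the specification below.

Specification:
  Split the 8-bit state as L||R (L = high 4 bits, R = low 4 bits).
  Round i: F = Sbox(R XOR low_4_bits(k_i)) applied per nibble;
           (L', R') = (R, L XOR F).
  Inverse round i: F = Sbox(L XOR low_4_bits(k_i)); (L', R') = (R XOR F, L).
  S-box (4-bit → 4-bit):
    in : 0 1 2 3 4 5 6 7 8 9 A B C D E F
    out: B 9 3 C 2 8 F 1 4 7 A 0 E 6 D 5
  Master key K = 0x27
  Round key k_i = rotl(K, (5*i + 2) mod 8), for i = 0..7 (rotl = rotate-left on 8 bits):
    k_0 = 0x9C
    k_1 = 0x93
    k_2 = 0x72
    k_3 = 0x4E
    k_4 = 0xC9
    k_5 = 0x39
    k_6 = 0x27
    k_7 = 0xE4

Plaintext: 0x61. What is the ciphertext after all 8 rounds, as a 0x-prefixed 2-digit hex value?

s_0 = plaintext = 0x61
s_1 = Round(s_0, k_0) = 0x10
s_2 = Round(s_1, k_1) = 0x0D
s_3 = Round(s_2, k_2) = 0xD5
s_4 = Round(s_3, k_3) = 0x5D
s_5 = Round(s_4, k_4) = 0xD7
s_6 = Round(s_5, k_5) = 0x70
s_7 = Round(s_6, k_6) = 0x06
s_8 = Round(s_7, k_7) = 0x63

0x63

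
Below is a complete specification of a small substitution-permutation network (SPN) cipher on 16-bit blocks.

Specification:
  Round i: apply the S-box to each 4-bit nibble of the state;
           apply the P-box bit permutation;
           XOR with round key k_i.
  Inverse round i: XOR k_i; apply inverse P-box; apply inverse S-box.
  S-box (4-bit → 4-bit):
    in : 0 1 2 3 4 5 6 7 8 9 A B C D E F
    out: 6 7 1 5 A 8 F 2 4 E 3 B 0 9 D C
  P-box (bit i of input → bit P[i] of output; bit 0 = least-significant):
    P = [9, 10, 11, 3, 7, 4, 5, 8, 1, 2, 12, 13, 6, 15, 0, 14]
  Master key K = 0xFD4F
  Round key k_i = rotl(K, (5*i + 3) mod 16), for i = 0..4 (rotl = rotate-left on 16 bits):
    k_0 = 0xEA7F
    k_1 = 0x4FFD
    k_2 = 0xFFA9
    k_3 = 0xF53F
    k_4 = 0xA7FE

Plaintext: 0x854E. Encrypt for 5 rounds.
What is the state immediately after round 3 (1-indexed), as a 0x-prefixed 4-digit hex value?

0xA4BD

s_0 = plaintext = 0x854E
s_1 = Round(s_0, k_0) = 0xC166
s_2 = Round(s_1, k_1) = 0x5043
s_3 = Round(s_2, k_2) = 0xA4BD
s_4 = Round(s_3, k_3) = 0x56E3
s_5 = Round(s_4, k_4) = 0xDC58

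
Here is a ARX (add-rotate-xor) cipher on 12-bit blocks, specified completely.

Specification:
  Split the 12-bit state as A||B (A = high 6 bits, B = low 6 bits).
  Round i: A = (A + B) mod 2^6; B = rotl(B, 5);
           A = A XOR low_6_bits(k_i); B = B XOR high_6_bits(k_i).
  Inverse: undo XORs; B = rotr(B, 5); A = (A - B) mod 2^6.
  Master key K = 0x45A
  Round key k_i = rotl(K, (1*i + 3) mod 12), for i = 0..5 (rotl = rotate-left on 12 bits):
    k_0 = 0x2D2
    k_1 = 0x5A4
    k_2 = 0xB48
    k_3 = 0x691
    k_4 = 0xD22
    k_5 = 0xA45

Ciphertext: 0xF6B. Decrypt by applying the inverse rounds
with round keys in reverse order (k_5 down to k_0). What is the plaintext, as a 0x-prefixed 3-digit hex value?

s_0 = ciphertext = 0xF6B
s_1 = InvRound(s_0, k_5) = 0xD04
s_2 = InvRound(s_1, k_4) = 0xD61
s_3 = InvRound(s_2, k_3) = 0xB77
s_4 = InvRound(s_3, k_2) = 0xC74
s_5 = InvRound(s_4, k_1) = 0x405
s_6 = InvRound(s_5, k_0) = 0x99C

0x99C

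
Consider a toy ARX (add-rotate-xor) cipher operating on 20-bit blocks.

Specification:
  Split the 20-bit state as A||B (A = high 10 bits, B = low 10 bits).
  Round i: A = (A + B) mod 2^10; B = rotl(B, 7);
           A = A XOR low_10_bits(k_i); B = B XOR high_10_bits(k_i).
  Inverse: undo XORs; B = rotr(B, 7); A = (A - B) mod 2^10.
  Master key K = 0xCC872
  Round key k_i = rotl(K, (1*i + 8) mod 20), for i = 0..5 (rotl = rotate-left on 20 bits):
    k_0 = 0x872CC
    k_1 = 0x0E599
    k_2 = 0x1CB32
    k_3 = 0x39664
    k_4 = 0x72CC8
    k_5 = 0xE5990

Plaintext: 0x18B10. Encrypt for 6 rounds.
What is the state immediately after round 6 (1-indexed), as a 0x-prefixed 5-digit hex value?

s_0 = plaintext = 0x18B10
s_1 = Round(s_0, k_0) = 0x6FA7E
s_2 = Round(s_1, k_1) = 0x69776
s_3 = Round(s_2, k_2) = 0x8A71C
s_4 = Round(s_3, k_3) = 0xC8686
s_5 = Round(s_4, k_4) = 0x5BE9B
s_6 = Round(s_5, k_5) = 0x66A45

0x66A45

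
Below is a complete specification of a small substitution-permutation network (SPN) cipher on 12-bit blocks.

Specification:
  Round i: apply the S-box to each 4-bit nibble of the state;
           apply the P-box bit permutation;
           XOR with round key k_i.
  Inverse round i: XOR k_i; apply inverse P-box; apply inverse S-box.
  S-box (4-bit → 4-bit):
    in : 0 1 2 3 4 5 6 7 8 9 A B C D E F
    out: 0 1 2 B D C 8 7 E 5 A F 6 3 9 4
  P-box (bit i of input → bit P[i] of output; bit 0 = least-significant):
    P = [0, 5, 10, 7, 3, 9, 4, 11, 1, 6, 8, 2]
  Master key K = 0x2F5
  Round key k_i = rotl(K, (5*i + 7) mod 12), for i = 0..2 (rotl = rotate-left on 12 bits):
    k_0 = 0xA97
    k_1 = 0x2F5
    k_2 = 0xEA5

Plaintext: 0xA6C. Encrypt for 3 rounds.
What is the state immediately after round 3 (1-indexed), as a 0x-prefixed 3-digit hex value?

0x6FD

s_0 = plaintext = 0xA6C
s_1 = Round(s_0, k_0) = 0x6F3
s_2 = Round(s_1, k_1) = 0x240
s_3 = Round(s_2, k_2) = 0x6FD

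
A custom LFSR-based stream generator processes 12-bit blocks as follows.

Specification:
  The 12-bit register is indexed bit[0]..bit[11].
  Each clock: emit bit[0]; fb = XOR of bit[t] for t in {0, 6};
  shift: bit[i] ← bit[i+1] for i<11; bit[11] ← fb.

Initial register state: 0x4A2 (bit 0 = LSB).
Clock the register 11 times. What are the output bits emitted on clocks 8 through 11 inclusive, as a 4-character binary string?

reg_0 = 0x4A2
clock 1: out=0, reg = 0x251
clock 2: out=1, reg = 0x128
clock 3: out=0, reg = 0x094
clock 4: out=0, reg = 0x04A
clock 5: out=0, reg = 0x825
clock 6: out=1, reg = 0xC12
clock 7: out=0, reg = 0x609
clock 8: out=1, reg = 0xB04
clock 9: out=0, reg = 0x582
clock 10: out=0, reg = 0x2C1
clock 11: out=1, reg = 0x160

1001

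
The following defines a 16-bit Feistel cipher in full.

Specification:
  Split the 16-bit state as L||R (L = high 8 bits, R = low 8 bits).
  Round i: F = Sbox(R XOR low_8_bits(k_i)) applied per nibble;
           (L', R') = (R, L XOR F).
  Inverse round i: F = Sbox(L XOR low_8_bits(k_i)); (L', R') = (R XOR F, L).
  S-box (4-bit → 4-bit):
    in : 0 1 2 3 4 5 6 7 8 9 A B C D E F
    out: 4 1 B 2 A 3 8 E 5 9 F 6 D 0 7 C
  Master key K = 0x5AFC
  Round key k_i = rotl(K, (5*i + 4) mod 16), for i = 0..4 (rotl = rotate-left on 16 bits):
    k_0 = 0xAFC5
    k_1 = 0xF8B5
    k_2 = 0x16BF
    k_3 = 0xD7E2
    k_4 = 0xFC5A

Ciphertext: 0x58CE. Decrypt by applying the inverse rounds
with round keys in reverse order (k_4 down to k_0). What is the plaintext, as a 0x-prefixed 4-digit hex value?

s_0 = ciphertext = 0x58CE
s_1 = InvRound(s_0, k_4) = 0x8558
s_2 = InvRound(s_1, k_3) = 0xD685
s_3 = InvRound(s_2, k_2) = 0x0CD6
s_4 = InvRound(s_3, k_1) = 0xBF0C
s_5 = InvRound(s_4, k_0) = 0xE3BF

0xE3BF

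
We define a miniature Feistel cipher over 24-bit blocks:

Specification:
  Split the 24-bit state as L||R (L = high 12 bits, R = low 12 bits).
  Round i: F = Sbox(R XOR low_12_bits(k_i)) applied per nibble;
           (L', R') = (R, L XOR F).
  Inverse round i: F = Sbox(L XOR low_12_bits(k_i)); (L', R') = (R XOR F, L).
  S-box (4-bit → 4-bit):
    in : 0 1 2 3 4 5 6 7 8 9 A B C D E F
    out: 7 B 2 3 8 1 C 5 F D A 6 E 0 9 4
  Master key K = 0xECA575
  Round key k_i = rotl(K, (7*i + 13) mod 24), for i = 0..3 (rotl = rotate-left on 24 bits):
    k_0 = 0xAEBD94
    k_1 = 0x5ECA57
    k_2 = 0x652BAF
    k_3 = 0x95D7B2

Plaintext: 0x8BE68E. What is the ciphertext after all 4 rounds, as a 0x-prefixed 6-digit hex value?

s_0 = plaintext = 0x8BE68E
s_1 = Round(s_0, k_0) = 0x68EE04
s_2 = Round(s_1, k_1) = 0xE04E9D
s_3 = Round(s_2, k_2) = 0xE9DF36
s_4 = Round(s_3, k_3) = 0xF36165

0xF36165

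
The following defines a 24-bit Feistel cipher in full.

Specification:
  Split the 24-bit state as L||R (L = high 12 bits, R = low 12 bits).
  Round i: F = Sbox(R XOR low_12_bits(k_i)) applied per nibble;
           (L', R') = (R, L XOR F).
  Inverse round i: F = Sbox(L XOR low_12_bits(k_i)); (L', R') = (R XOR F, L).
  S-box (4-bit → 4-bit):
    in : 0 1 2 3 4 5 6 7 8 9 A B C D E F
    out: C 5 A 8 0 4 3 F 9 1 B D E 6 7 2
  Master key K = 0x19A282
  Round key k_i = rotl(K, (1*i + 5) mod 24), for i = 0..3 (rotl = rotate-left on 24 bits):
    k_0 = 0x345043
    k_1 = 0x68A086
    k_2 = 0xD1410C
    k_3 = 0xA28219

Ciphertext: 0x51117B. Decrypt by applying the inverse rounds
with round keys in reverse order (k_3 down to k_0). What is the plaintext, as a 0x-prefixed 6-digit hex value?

0x2E01BE

s_0 = ciphertext = 0x51117B
s_1 = InvRound(s_0, k_3) = 0xEB2511
s_2 = InvRound(s_1, k_2) = 0x7C6EB2
s_3 = InvRound(s_2, k_1) = 0x1BE7C6
s_4 = InvRound(s_3, k_0) = 0x2E01BE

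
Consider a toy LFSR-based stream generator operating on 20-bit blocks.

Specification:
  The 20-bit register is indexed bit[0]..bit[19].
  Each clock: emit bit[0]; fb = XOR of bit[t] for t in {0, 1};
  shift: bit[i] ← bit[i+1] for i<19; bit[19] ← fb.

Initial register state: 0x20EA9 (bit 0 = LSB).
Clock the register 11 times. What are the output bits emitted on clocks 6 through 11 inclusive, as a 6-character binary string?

reg_0 = 0x20EA9
clock 1: out=1, reg = 0x90754
clock 2: out=0, reg = 0x483AA
clock 3: out=0, reg = 0xA41D5
clock 4: out=1, reg = 0xD20EA
clock 5: out=0, reg = 0xE9075
clock 6: out=1, reg = 0xF483A
clock 7: out=0, reg = 0xFA41D
clock 8: out=1, reg = 0xFD20E
clock 9: out=0, reg = 0xFE907
clock 10: out=1, reg = 0x7F483
clock 11: out=1, reg = 0x3FA41

101011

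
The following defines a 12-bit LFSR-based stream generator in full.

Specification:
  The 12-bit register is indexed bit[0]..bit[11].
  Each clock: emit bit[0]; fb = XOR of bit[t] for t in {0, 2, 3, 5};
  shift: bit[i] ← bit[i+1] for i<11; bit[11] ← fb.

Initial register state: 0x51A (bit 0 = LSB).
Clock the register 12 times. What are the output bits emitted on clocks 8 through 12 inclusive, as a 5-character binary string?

01010

reg_0 = 0x51A
clock 1: out=0, reg = 0xA8D
clock 2: out=1, reg = 0xD46
clock 3: out=0, reg = 0xEA3
clock 4: out=1, reg = 0x751
clock 5: out=1, reg = 0xBA8
clock 6: out=0, reg = 0x5D4
clock 7: out=0, reg = 0xAEA
clock 8: out=0, reg = 0x575
clock 9: out=1, reg = 0xABA
clock 10: out=0, reg = 0x55D
clock 11: out=1, reg = 0xAAE
clock 12: out=0, reg = 0xD57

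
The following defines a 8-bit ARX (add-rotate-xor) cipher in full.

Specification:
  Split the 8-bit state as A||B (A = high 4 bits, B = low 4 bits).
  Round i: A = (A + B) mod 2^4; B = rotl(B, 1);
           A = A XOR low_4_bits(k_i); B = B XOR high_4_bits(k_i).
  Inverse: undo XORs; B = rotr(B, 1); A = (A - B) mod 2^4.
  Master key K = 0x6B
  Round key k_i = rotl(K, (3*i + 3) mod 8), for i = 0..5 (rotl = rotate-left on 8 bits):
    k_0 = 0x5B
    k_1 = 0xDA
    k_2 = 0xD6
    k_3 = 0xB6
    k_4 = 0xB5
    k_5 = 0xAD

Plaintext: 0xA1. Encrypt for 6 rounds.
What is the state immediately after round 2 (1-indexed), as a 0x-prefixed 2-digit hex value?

0xD3

s_0 = plaintext = 0xA1
s_1 = Round(s_0, k_0) = 0x07
s_2 = Round(s_1, k_1) = 0xD3
s_3 = Round(s_2, k_2) = 0x6B
s_4 = Round(s_3, k_3) = 0x7C
s_5 = Round(s_4, k_4) = 0x62
s_6 = Round(s_5, k_5) = 0x5E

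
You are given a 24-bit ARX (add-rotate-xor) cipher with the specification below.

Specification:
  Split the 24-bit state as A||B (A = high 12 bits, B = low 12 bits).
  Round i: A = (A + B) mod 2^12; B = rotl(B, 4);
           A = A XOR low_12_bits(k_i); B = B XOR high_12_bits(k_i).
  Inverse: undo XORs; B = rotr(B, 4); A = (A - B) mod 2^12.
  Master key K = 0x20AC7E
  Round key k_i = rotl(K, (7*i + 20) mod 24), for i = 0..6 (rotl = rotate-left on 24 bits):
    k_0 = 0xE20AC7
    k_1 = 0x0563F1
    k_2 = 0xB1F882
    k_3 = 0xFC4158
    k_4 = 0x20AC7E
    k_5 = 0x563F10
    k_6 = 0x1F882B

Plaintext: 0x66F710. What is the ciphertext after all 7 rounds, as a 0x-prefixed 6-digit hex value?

0x8EDAF0

s_0 = plaintext = 0x66F710
s_1 = Round(s_0, k_0) = 0x7B8F27
s_2 = Round(s_1, k_1) = 0x52E229
s_3 = Round(s_2, k_2) = 0xFD598D
s_4 = Round(s_3, k_3) = 0x83A71D
s_5 = Round(s_4, k_4) = 0x3293DD
s_6 = Round(s_5, k_5) = 0x8168B0
s_7 = Round(s_6, k_6) = 0x8EDAF0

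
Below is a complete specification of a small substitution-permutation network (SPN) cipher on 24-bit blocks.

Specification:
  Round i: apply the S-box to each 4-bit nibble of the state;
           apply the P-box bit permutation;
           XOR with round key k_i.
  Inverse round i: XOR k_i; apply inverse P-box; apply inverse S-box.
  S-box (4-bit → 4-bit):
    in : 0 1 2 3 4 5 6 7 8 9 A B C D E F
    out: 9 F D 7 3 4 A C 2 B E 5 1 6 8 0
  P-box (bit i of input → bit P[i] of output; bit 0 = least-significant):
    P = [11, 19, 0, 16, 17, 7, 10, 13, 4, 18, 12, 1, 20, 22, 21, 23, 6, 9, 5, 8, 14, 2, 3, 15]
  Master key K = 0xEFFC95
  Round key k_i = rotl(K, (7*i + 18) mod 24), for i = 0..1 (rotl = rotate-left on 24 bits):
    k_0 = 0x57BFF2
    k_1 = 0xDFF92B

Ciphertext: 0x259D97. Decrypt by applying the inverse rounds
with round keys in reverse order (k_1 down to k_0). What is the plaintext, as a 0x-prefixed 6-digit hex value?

0x71DE9F

s_0 = ciphertext = 0x259D97
s_1 = InvRound(s_0, k_1) = 0x351C18
s_2 = InvRound(s_1, k_0) = 0x71DE9F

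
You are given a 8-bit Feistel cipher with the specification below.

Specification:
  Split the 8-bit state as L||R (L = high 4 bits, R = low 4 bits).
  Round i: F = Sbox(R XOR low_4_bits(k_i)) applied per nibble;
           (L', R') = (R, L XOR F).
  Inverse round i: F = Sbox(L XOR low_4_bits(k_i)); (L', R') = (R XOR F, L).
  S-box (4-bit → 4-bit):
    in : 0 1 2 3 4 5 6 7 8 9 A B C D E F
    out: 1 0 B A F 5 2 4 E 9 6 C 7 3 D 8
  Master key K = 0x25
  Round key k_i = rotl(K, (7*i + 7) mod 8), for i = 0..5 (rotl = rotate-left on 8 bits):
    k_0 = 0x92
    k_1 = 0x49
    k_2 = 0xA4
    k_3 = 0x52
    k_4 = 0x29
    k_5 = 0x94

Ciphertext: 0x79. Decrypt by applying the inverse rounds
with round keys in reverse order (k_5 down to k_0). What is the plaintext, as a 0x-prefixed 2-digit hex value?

s_0 = ciphertext = 0x79
s_1 = InvRound(s_0, k_5) = 0x37
s_2 = InvRound(s_1, k_4) = 0x13
s_3 = InvRound(s_2, k_3) = 0x91
s_4 = InvRound(s_3, k_2) = 0x29
s_5 = InvRound(s_4, k_1) = 0x52
s_6 = InvRound(s_5, k_0) = 0x65

0x65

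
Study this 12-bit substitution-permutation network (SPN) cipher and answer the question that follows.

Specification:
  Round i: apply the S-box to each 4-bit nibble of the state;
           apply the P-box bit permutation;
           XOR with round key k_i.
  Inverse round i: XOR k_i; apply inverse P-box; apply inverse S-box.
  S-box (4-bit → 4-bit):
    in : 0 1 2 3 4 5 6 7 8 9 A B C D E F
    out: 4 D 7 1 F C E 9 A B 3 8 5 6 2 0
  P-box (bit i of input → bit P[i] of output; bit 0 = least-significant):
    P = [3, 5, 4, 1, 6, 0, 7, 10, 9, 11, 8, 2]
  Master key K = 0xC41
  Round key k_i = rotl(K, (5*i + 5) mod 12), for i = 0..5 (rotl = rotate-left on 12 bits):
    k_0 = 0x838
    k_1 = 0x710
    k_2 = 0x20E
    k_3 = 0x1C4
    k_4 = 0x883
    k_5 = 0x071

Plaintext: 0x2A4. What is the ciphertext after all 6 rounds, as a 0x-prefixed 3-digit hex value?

s_0 = plaintext = 0x2A4
s_1 = Round(s_0, k_0) = 0x343
s_2 = Round(s_1, k_1) = 0x1D9
s_3 = Round(s_2, k_2) = 0x1A1
s_4 = Round(s_3, k_3) = 0x29B
s_5 = Round(s_4, k_4) = 0x7C0
s_6 = Round(s_5, k_5) = 0x2A5

0x2A5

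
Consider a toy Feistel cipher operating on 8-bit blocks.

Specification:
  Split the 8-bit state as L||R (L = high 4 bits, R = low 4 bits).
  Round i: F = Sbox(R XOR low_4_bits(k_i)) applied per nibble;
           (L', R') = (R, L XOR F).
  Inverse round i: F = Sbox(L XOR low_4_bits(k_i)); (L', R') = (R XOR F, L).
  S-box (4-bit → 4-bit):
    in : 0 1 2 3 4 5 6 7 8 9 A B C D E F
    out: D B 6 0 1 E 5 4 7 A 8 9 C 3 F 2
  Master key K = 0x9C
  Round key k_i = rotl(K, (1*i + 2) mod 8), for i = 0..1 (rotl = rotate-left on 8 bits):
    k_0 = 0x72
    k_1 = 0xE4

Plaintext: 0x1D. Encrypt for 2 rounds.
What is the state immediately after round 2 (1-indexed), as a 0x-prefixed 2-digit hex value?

0x39

s_0 = plaintext = 0x1D
s_1 = Round(s_0, k_0) = 0xD3
s_2 = Round(s_1, k_1) = 0x39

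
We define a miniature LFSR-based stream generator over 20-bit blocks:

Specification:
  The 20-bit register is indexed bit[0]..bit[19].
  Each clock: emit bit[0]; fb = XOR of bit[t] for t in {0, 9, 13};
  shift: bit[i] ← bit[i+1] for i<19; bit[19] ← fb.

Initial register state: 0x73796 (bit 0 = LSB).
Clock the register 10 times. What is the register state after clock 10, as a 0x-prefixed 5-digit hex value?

reg_0 = 0x73796
clock 1: out=0, reg = 0x39BCB
clock 2: out=1, reg = 0x1CDE5
clock 3: out=1, reg = 0x8E6F2
clock 4: out=0, reg = 0x47379
clock 5: out=1, reg = 0xA39BC
clock 6: out=0, reg = 0xD1CDE
clock 7: out=0, reg = 0x68E6F
clock 8: out=1, reg = 0x34737
clock 9: out=1, reg = 0x1A39B
clock 10: out=1, reg = 0x8D1CD

0x8D1CD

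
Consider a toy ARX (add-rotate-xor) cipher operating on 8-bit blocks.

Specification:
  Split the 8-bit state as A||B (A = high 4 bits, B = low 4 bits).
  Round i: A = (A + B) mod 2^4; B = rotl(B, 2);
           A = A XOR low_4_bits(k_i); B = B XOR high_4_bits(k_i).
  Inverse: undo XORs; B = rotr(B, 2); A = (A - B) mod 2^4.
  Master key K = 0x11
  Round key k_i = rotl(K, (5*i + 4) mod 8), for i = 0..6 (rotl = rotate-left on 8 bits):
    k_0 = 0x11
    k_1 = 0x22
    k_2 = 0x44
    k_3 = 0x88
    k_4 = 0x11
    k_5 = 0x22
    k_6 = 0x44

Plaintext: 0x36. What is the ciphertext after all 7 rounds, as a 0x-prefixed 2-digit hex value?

0x6B

s_0 = plaintext = 0x36
s_1 = Round(s_0, k_0) = 0x88
s_2 = Round(s_1, k_1) = 0x20
s_3 = Round(s_2, k_2) = 0x64
s_4 = Round(s_3, k_3) = 0x29
s_5 = Round(s_4, k_4) = 0xA7
s_6 = Round(s_5, k_5) = 0x3F
s_7 = Round(s_6, k_6) = 0x6B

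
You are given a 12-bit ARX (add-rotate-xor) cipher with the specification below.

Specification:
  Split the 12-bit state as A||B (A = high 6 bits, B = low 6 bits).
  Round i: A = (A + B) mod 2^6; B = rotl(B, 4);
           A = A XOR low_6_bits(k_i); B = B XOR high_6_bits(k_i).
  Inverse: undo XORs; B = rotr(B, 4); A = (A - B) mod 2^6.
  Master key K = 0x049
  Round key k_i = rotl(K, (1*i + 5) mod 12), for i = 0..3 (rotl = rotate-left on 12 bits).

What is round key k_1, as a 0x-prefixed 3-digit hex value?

K = 0x049
k_0 = rotl(K, (1*0+5) mod 12) = rotl(K, 5) = 0x920
k_1 = rotl(K, (1*1+5) mod 12) = rotl(K, 6) = 0x241

0x241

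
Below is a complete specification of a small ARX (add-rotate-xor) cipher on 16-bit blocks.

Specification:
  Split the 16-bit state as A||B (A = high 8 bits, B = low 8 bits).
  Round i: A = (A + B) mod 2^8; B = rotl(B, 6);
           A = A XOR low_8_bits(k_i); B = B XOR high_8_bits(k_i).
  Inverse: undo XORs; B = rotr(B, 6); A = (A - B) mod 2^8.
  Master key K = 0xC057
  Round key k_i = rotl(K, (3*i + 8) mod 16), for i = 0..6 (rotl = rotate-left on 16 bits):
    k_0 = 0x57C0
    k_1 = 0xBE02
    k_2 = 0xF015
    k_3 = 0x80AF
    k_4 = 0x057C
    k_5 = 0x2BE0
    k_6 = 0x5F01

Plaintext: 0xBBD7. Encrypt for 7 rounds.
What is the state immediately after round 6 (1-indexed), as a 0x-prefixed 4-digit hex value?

0x14B7

s_0 = plaintext = 0xBBD7
s_1 = Round(s_0, k_0) = 0x52A2
s_2 = Round(s_1, k_1) = 0xF616
s_3 = Round(s_2, k_2) = 0x1975
s_4 = Round(s_3, k_3) = 0x21DD
s_5 = Round(s_4, k_4) = 0x8272
s_6 = Round(s_5, k_5) = 0x14B7
s_7 = Round(s_6, k_6) = 0xCAB2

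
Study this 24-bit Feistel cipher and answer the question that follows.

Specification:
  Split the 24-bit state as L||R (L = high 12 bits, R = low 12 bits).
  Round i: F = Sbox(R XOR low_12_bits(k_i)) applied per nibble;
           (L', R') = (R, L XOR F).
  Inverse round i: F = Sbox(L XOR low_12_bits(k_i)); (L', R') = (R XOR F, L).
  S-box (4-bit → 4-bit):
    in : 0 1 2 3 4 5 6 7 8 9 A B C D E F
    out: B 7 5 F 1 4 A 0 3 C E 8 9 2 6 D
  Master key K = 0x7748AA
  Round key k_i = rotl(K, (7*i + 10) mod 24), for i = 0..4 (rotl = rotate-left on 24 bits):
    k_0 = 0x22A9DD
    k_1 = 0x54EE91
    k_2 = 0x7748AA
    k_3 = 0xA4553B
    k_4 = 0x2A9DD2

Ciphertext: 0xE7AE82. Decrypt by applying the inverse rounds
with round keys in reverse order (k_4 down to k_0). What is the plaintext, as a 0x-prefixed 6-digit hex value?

0x9D82CE

s_0 = ciphertext = 0xE7AE82
s_1 = InvRound(s_0, k_4) = 0x161E7A
s_2 = InvRound(s_1, k_3) = 0xF34161
s_3 = InvRound(s_2, k_2) = 0x1A7F34
s_4 = InvRound(s_3, k_1) = 0x2CE1A7
s_5 = InvRound(s_4, k_0) = 0x9D82CE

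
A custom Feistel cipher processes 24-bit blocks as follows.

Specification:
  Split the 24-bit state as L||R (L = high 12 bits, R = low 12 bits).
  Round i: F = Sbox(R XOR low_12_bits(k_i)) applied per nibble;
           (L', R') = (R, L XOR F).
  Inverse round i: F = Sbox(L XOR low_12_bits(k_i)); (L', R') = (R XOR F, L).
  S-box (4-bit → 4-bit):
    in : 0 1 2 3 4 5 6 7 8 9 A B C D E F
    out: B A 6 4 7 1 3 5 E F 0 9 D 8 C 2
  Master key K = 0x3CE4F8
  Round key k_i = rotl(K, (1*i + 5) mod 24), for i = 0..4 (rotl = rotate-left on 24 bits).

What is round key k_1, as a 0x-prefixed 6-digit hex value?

K = 0x3CE4F8
k_0 = rotl(K, (1*0+5) mod 24) = rotl(K, 5) = 0x9C9F07
k_1 = rotl(K, (1*1+5) mod 24) = rotl(K, 6) = 0x393E0F

0x393E0F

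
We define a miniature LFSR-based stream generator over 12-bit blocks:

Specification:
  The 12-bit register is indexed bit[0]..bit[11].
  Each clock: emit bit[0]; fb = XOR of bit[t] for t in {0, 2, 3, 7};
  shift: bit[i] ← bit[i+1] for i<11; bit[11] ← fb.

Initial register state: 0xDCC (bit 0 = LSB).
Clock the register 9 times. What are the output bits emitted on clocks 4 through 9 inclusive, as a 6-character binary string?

100111

reg_0 = 0xDCC
clock 1: out=0, reg = 0xEE6
clock 2: out=0, reg = 0x773
clock 3: out=1, reg = 0xBB9
clock 4: out=1, reg = 0xDDC
clock 5: out=0, reg = 0xEEE
clock 6: out=0, reg = 0xF77
clock 7: out=1, reg = 0x7BB
clock 8: out=1, reg = 0xBDD
clock 9: out=1, reg = 0x5EE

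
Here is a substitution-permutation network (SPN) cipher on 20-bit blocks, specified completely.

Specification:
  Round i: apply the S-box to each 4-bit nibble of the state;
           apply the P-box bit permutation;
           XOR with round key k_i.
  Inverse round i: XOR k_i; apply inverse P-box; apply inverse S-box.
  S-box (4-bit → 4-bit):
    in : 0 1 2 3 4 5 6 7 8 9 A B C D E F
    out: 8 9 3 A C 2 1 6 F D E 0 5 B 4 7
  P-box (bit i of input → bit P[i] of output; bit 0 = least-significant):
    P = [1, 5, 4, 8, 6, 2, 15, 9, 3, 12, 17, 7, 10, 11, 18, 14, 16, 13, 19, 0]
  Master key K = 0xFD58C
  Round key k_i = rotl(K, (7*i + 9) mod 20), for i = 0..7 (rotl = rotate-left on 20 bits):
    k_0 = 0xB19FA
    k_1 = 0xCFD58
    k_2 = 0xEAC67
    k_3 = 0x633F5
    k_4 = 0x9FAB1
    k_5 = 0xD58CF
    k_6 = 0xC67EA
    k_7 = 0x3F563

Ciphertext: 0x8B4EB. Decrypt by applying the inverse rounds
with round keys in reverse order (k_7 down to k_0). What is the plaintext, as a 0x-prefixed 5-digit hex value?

0xFEFA6

s_0 = ciphertext = 0x8B4EB
s_1 = InvRound(s_0, k_7) = 0xC09B0
s_2 = InvRound(s_1, k_6) = 0x5D61C
s_3 = InvRound(s_2, k_5) = 0x4209C
s_4 = InvRound(s_3, k_4) = 0x9A2A5
s_5 = InvRound(s_4, k_3) = 0xCE7C4
s_6 = InvRound(s_5, k_2) = 0x0340D
s_7 = InvRound(s_6, k_1) = 0x4ABF4
s_8 = InvRound(s_7, k_0) = 0xFEFA6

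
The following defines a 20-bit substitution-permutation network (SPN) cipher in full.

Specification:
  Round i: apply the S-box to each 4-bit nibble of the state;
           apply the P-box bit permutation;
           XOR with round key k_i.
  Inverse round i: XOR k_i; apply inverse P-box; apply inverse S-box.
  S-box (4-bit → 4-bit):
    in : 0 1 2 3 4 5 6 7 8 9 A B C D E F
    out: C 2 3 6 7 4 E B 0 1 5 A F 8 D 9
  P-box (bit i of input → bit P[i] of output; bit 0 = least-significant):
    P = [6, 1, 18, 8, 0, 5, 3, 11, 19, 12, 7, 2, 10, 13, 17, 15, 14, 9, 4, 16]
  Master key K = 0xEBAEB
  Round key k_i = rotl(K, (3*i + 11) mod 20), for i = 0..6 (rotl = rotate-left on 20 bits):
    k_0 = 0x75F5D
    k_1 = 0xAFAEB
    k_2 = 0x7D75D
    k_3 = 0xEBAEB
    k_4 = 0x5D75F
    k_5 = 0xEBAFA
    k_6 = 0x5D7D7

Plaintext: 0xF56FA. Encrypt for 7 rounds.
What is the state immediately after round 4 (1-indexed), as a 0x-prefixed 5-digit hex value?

s_0 = plaintext = 0xF56FA
s_1 = Round(s_0, k_0) = 0x00798
s_2 = Round(s_1, k_1) = 0x16AFE
s_3 = Round(s_2, k_2) = 0x97C9C
s_4 = Round(s_3, k_3) = 0x24F2C
s_5 = Round(s_4, k_4) = 0xBB038
s_6 = Round(s_5, k_5) = 0xF1856
s_7 = Round(s_6, k_6) = 0x0B6DD

0x24F2C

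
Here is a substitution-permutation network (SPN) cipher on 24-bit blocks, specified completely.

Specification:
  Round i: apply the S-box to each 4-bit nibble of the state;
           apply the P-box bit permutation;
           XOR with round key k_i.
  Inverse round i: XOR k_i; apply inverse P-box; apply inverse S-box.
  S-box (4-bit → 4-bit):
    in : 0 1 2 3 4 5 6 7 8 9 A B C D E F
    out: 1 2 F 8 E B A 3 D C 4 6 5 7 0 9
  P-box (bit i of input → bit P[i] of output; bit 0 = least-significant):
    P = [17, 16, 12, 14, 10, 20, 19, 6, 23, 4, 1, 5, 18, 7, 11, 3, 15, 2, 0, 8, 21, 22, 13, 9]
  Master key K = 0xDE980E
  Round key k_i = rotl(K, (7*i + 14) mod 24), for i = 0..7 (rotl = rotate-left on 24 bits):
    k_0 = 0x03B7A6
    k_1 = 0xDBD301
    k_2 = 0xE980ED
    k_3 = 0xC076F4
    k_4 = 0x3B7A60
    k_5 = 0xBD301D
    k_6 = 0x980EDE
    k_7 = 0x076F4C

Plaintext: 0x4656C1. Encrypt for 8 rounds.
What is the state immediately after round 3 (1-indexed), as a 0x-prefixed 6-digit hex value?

0xC9D4CA

s_0 = plaintext = 0x4656C1
s_1 = Round(s_0, k_0) = 0x4E901A
s_2 = Round(s_1, k_1) = 0x0BE909
s_3 = Round(s_2, k_2) = 0xC9D4CA
s_4 = Round(s_3, k_3) = 0xEC4B47
s_5 = Round(s_4, k_4) = 0x20F2BB
s_6 = Round(s_5, k_5) = 0x408227
s_7 = Round(s_6, k_6) = 0x47A0A4
s_8 = Round(s_7, k_7) = 0xCE9548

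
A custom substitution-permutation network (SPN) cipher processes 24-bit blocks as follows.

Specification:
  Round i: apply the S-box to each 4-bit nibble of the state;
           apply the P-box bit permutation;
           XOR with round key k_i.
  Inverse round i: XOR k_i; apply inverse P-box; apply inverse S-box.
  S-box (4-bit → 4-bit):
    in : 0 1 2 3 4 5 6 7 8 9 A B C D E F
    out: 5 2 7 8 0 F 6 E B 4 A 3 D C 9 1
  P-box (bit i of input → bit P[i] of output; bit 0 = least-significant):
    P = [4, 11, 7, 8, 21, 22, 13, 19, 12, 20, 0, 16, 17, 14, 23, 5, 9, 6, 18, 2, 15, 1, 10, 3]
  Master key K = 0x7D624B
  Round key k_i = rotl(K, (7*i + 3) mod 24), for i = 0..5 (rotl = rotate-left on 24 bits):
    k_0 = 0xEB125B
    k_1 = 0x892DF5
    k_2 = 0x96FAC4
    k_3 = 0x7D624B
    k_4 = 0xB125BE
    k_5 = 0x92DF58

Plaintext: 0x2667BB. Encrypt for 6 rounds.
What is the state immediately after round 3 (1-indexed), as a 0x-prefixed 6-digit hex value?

0xAE1D83

s_0 = plaintext = 0x2667BB
s_1 = Round(s_0, k_0) = 0x1EDE08
s_2 = Round(s_1, k_1) = 0x2816C3
s_3 = Round(s_2, k_2) = 0xAE1D83
s_4 = Round(s_3, k_3) = 0x142144
s_5 = Round(s_4, k_4) = 0x2365BC
s_6 = Round(s_5, k_5) = 0x630ACF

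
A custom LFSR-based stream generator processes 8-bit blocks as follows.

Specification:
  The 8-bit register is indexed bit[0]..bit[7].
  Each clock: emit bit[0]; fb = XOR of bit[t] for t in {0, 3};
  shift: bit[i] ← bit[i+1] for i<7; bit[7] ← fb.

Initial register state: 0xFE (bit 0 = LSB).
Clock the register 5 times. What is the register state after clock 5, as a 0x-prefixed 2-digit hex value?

0x0F

reg_0 = 0xFE
clock 1: out=0, reg = 0xFF
clock 2: out=1, reg = 0x7F
clock 3: out=1, reg = 0x3F
clock 4: out=1, reg = 0x1F
clock 5: out=1, reg = 0x0F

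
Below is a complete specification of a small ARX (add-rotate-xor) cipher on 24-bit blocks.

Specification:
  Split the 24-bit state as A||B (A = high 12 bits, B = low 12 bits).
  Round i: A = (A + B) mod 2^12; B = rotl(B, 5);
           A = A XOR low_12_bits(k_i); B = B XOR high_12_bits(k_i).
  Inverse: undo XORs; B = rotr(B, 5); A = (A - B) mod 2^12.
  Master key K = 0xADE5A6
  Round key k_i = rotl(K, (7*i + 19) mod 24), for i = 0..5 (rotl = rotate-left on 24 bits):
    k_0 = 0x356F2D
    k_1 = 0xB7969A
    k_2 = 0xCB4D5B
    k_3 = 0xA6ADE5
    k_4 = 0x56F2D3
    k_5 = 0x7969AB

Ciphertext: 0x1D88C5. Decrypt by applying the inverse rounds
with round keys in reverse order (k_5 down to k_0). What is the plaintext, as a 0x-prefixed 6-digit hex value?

0x0BF78A

s_0 = ciphertext = 0x1D88C5
s_1 = InvRound(s_0, k_5) = 0xE799FA
s_2 = InvRound(s_1, k_4) = 0x1C6AE4
s_3 = InvRound(s_2, k_3) = 0x51F704
s_4 = InvRound(s_3, k_2) = 0xFE785D
s_5 = InvRound(s_4, k_1) = 0x764219
s_6 = InvRound(s_5, k_0) = 0x0BF78A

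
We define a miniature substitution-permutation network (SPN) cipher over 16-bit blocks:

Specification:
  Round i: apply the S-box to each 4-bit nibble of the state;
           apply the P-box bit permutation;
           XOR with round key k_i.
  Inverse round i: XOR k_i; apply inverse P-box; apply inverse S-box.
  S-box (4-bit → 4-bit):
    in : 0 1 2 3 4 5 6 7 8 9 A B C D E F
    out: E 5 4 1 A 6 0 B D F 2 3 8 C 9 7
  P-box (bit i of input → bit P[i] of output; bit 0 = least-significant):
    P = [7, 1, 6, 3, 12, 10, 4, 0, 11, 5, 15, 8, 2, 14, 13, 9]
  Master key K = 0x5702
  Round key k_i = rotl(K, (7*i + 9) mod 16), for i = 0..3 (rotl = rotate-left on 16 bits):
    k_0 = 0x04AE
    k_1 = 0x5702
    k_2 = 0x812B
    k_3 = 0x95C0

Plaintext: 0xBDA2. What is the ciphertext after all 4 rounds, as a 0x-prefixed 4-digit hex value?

s_0 = plaintext = 0xBDA2
s_1 = Round(s_0, k_0) = 0xC1EA
s_2 = Round(s_1, k_1) = 0xCD01
s_3 = Round(s_2, k_2) = 0x06FA
s_4 = Round(s_3, k_3) = 0xE3D2

0xE3D2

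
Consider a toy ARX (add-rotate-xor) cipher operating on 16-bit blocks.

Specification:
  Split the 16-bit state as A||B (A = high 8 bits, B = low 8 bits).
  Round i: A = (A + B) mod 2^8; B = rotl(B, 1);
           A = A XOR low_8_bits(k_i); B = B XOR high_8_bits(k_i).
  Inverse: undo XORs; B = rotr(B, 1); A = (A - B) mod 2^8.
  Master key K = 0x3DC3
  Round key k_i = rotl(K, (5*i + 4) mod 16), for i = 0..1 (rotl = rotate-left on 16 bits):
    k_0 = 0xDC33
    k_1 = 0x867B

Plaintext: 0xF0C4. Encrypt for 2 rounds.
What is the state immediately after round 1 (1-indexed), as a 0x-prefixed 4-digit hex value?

s_0 = plaintext = 0xF0C4
s_1 = Round(s_0, k_0) = 0x8755
s_2 = Round(s_1, k_1) = 0xA72C

0x8755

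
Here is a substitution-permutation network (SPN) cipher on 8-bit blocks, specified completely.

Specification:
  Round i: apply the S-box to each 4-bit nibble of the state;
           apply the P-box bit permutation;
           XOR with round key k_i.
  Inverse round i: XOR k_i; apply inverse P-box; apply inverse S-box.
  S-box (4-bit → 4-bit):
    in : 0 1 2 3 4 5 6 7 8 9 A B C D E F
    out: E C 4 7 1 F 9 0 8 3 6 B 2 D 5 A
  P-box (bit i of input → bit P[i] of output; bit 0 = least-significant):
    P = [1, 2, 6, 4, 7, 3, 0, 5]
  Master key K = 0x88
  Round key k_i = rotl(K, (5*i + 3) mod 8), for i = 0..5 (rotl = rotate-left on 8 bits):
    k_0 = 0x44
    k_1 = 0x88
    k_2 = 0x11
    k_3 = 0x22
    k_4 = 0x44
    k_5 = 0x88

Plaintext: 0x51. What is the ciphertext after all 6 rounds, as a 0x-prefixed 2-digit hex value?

0xE6

s_0 = plaintext = 0x51
s_1 = Round(s_0, k_0) = 0xBD
s_2 = Round(s_1, k_1) = 0x72
s_3 = Round(s_2, k_2) = 0x51
s_4 = Round(s_3, k_3) = 0xDB
s_5 = Round(s_4, k_4) = 0xF3
s_6 = Round(s_5, k_5) = 0xE6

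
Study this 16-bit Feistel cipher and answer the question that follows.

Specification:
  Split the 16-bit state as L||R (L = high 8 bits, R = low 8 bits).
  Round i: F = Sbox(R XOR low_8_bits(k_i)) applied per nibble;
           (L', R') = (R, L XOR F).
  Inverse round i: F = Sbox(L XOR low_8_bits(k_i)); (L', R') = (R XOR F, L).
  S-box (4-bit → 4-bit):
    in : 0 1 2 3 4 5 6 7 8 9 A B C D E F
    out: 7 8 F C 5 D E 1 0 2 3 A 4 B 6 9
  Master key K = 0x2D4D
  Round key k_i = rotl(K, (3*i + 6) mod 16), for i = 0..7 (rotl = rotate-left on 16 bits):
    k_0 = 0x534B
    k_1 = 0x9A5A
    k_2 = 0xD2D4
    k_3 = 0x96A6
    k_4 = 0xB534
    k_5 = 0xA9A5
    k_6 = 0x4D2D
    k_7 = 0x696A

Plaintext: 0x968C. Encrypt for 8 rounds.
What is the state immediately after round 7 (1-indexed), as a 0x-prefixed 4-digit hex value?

s_0 = plaintext = 0x968C
s_1 = Round(s_0, k_0) = 0x8CD7
s_2 = Round(s_1, k_1) = 0xD787
s_3 = Round(s_2, k_2) = 0x870B
s_4 = Round(s_3, k_3) = 0x0BBC
s_5 = Round(s_4, k_4) = 0xBC0B
s_6 = Round(s_5, k_5) = 0x0B8A
s_7 = Round(s_6, k_6) = 0x8A3A
s_8 = Round(s_7, k_7) = 0x3A5D

0x8A3A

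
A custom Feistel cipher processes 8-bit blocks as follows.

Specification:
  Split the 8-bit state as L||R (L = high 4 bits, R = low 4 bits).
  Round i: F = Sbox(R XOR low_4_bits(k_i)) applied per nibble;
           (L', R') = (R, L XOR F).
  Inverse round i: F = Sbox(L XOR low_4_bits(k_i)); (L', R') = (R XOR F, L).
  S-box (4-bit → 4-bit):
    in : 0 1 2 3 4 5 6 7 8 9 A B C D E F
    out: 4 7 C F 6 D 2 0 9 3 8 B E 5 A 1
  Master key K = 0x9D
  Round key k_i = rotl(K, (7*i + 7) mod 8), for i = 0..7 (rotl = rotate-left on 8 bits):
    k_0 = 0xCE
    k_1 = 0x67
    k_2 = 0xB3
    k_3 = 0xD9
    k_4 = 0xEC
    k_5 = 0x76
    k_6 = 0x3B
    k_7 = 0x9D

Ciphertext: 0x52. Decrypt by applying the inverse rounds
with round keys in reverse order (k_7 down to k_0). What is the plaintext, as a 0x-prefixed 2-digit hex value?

0xD5

s_0 = ciphertext = 0x52
s_1 = InvRound(s_0, k_7) = 0xB5
s_2 = InvRound(s_1, k_6) = 0x1B
s_3 = InvRound(s_2, k_5) = 0xB1
s_4 = InvRound(s_3, k_4) = 0x1B
s_5 = InvRound(s_4, k_3) = 0x21
s_6 = InvRound(s_5, k_2) = 0x62
s_7 = InvRound(s_6, k_1) = 0x56
s_8 = InvRound(s_7, k_0) = 0xD5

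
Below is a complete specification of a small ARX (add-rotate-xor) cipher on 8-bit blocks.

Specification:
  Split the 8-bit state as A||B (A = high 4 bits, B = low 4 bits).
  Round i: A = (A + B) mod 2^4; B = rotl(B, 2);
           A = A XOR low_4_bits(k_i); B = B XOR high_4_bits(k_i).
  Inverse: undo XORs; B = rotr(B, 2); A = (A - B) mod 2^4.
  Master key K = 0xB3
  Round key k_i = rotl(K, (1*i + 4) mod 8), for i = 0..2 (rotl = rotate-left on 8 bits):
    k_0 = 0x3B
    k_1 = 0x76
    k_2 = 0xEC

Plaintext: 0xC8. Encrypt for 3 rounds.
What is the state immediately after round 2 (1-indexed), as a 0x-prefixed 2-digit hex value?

0x63

s_0 = plaintext = 0xC8
s_1 = Round(s_0, k_0) = 0xF1
s_2 = Round(s_1, k_1) = 0x63
s_3 = Round(s_2, k_2) = 0x52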